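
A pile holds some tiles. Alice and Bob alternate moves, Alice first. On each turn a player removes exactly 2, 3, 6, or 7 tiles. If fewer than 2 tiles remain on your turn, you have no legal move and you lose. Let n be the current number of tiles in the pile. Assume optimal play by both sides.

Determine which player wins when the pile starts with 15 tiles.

Alice wins.

Compute win/loss labels from the base case upward. A position with no move is L. Any other position is W if it can reach an L in one move, else L.
n=0: no move → L
n=1: no move → L
n=2: W (go to 0, an L position)
n=3: W (go to 1, an L position)
n=4: W (go to 1, an L position)
n=5: L (options 3(W), 2(W) are all W)
n=6: W (go to 0, an L position)
n=7: W (go to 5, an L position)
n=8: W (go to 5, an L position)
n=9: L (options 7(W), 6(W), 3(W), 2(W) are all W)
n=10: L (options 8(W), 7(W), 4(W), 3(W) are all W)
n=11: W (go to 9, an L position)
n=12: W (go to 10, an L position)
n=13: W (go to 10, an L position)
n=14: L (options 12(W), 11(W), 8(W), 7(W) are all W)
n=15: W (go to 9, an L position)
From 15 Alice can remove 6, leaving 9, reaching an L position.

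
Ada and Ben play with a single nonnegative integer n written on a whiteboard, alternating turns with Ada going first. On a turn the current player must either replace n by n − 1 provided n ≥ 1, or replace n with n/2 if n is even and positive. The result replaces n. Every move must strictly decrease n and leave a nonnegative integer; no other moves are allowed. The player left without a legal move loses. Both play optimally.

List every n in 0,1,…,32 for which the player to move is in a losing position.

Work bottom-up. With no move the player to move loses. Otherwise the position is W if at least one move leads to an L position for the opponent, and L if every move leads to a W.
n=0: no move → L
n=1: can move to 0, which is L ⇒ W
n=2: the only move is to 1(W), a W ⇒ L
n=3: can move to 2, which is L ⇒ W
n=4: can move to 2, which is L ⇒ W
n=5: the only move is to 4(W), a W ⇒ L
n=6: can move to 5, which is L ⇒ W
n=7: the only move is to 6(W), a W ⇒ L
n=8: can move to 7, which is L ⇒ W
n=9: the only move is to 8(W), a W ⇒ L
n=10: can move to 5, which is L ⇒ W
n=11: the only move is to 10(W), a W ⇒ L
n=12: can move to 11, which is L ⇒ W
n=13: the only move is to 12(W), a W ⇒ L
n=14: can move to 7, which is L ⇒ W
n=15: the only move is to 14(W), a W ⇒ L
n=16: can move to 15, which is L ⇒ W
n=17: the only move is to 16(W), a W ⇒ L
n=18: can move to 9, which is L ⇒ W
n=19: the only move is to 18(W), a W ⇒ L
n=20: can move to 19, which is L ⇒ W
n=21: the only move is to 20(W), a W ⇒ L
n=22: can move to 11, which is L ⇒ W
n=23: the only move is to 22(W), a W ⇒ L
n=24: can move to 23, which is L ⇒ W
n=25: the only move is to 24(W), a W ⇒ L
n=26: can move to 13, which is L ⇒ W
n=27: the only move is to 26(W), a W ⇒ L
n=28: can move to 27, which is L ⇒ W
n=29: the only move is to 28(W), a W ⇒ L
n=30: can move to 15, which is L ⇒ W
n=31: the only move is to 30(W), a W ⇒ L
n=32: can move to 31, which is L ⇒ W
Reading off the rows marked L gives the requested list; there are 16 such values of n.

0, 2, 5, 7, 9, 11, 13, 15, 17, 19, 21, 23, 25, 27, 29, 31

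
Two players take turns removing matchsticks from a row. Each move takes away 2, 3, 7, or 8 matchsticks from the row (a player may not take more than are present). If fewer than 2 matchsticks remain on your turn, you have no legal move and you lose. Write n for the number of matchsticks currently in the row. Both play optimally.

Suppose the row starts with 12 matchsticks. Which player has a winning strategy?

The first player wins.

Positions with no move are L. A position that does have a move is losing for the player to move precisely when every available move leads to a winning position for the opponent. Fill in the labels:
n=0: no move → L
n=1: no move → L
n=2: →0(L), so W
n=3: →1(L), so W
n=4: →1(L), so W
n=5: →3(W), 2(W) — all W, so L
n=6: →4(W), 3(W) — all W, so L
n=7: →5(L), so W
n=8: →6(L), so W
n=9: →6(L), so W
n=10: →8(W), 7(W), 3(W), 2(W) — all W, so L
n=11: →9(W), 8(W), 4(W), 3(W) — all W, so L
n=12: →10(L), so W
From 12 the player to move can remove 2, leaving 10, reaching an L position.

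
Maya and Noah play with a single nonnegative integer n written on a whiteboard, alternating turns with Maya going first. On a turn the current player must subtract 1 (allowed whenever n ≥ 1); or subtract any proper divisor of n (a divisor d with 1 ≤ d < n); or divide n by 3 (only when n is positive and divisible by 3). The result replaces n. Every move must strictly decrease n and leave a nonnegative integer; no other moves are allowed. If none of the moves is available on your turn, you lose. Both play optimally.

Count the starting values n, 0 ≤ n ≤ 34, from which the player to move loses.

14

Classify positions by backward induction: terminal positions (no move available) are L. From any other position, the mover wins iff some move reaches an L.
n=0: no move → L
n=1: can move to 0, which is L ⇒ W
n=2: the only move is to 1(W), a W ⇒ L
n=3: can move to 2, which is L ⇒ W
n=4: can move to 2, which is L ⇒ W
n=5: the only move is to 4(W), a W ⇒ L
n=6: can move to 2, which is L ⇒ W
n=7: the only move is to 6(W), a W ⇒ L
n=8: can move to 7, which is L ⇒ W
n=9: moves to 3(W), 6(W), 8(W); every one is W ⇒ L
n=10: can move to 5, which is L ⇒ W
n=11: the only move is to 10(W), a W ⇒ L
n=12: can move to 9, which is L ⇒ W
n=13: the only move is to 12(W), a W ⇒ L
n=14: can move to 7, which is L ⇒ W
n=15: can move to 5, which is L ⇒ W
n=16: moves to 8(W), 12(W), 14(W), 15(W); every one is W ⇒ L
n=17: can move to 16, which is L ⇒ W
n=18: can move to 9, which is L ⇒ W
n=19: the only move is to 18(W), a W ⇒ L
n=20: can move to 16, which is L ⇒ W
n=21: can move to 7, which is L ⇒ W
n=22: can move to 11, which is L ⇒ W
n=23: the only move is to 22(W), a W ⇒ L
n=24: can move to 16, which is L ⇒ W
n=25: moves to 20(W), 24(W); every one is W ⇒ L
n=26: can move to 13, which is L ⇒ W
n=27: can move to 9, which is L ⇒ W
n=28: moves to 14(W), 21(W), 24(W), 26(W), 27(W); every one is W ⇒ L
n=29: can move to 28, which is L ⇒ W
n=30: can move to 25, which is L ⇒ W
n=31: the only move is to 30(W), a W ⇒ L
n=32: can move to 16, which is L ⇒ W
n=33: can move to 11, which is L ⇒ W
n=34: moves to 17(W), 32(W), 33(W); every one is W ⇒ L
L entries with 0 ≤ n ≤ 34: n = 0, 2, 5, 7, 9, 11, 13, 16, 19, 23, 25, 28, 31, 34; that makes 14.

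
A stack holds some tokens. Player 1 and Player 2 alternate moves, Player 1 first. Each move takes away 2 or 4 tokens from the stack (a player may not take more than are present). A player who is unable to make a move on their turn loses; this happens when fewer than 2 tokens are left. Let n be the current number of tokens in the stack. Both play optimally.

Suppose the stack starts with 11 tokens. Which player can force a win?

Use the standard recursion: the mover loses at a terminal position; elsewhere, the mover wins exactly when some move hands the opponent an L position.
n=0: no move → L
n=1: no move → L
n=2: can move to 0, which is L ⇒ W
n=3: can move to 1, which is L ⇒ W
n=4: can move to 0, which is L ⇒ W
n=5: can move to 1, which is L ⇒ W
n=6: moves to 4(W), 2(W); every one is W ⇒ L
n=7: moves to 5(W), 3(W); every one is W ⇒ L
n=8: can move to 6, which is L ⇒ W
n=9: can move to 7, which is L ⇒ W
n=10: can move to 6, which is L ⇒ W
n=11: can move to 7, which is L ⇒ W
The starting position 11 is W: Player 1 should remove 4, leaving 7, handing over an L position.

Player 1 wins.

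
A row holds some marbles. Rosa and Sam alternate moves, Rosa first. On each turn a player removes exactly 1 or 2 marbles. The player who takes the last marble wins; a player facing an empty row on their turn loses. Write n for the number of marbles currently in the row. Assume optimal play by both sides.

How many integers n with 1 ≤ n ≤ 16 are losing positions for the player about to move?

Compute win/loss labels from the base case upward. A position with no move is L. Any other position is W if it can reach an L in one move, else L.
n=0: no move → L
n=1: →0(L), so W
n=2: →0(L), so W
n=3: →2(W), 1(W) — all W, so L
n=4: →3(L), so W
n=5: →3(L), so W
n=6: →5(W), 4(W) — all W, so L
n=7: →6(L), so W
n=8: →6(L), so W
n=9: →8(W), 7(W) — all W, so L
n=10: →9(L), so W
n=11: →9(L), so W
n=12: →11(W), 10(W) — all W, so L
n=13: →12(L), so W
n=14: →12(L), so W
n=15: →14(W), 13(W) — all W, so L
n=16: →15(L), so W
L entries with 1 ≤ n ≤ 16 (n=0 is outside the asked range and is not counted): n = 3, 6, 9, 12, 15; that makes 5.

5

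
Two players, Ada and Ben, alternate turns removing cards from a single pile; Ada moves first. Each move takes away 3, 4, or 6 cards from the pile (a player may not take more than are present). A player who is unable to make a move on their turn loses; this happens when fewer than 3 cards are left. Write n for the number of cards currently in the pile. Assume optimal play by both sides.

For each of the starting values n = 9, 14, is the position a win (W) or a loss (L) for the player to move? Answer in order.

9: L, 14: W

Build the W/L table. Terminal = L. A non-terminal position is W if it has a move to some L; otherwise it is L.
n=0: no move → L
n=1: no move → L
n=2: no move → L
n=3: W (go to 0, an L position)
n=4: W (go to 1, an L position)
n=5: W (go to 2, an L position)
n=6: W (go to 2, an L position)
n=7: W (go to 1, an L position)
n=8: W (go to 2, an L position)
n=9: L (options 6(W), 5(W), 3(W) are all W)
n=10: L (options 7(W), 6(W), 4(W) are all W)
n=11: L (options 8(W), 7(W), 5(W) are all W)
n=12: W (go to 9, an L position)
n=13: W (go to 10, an L position)
n=14: W (go to 11, an L position)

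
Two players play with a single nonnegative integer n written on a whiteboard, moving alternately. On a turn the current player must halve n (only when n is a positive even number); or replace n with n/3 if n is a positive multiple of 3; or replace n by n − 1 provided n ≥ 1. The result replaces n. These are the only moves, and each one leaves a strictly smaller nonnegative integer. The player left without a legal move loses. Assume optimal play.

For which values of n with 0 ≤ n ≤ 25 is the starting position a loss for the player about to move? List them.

Use the standard recursion: the mover loses at a terminal position; elsewhere, the mover wins exactly when some move hands the opponent an L position.
n=0: no move → L
n=1: can move to 0, which is L ⇒ W
n=2: the only move is to 1(W), a W ⇒ L
n=3: can move to 2, which is L ⇒ W
n=4: can move to 2, which is L ⇒ W
n=5: the only move is to 4(W), a W ⇒ L
n=6: can move to 2, which is L ⇒ W
n=7: the only move is to 6(W), a W ⇒ L
n=8: can move to 7, which is L ⇒ W
n=9: moves to 3(W), 8(W); every one is W ⇒ L
n=10: can move to 5, which is L ⇒ W
n=11: the only move is to 10(W), a W ⇒ L
n=12: can move to 11, which is L ⇒ W
n=13: the only move is to 12(W), a W ⇒ L
n=14: can move to 7, which is L ⇒ W
n=15: can move to 5, which is L ⇒ W
n=16: moves to 8(W), 15(W); every one is W ⇒ L
n=17: can move to 16, which is L ⇒ W
n=18: can move to 9, which is L ⇒ W
n=19: the only move is to 18(W), a W ⇒ L
n=20: can move to 19, which is L ⇒ W
n=21: can move to 7, which is L ⇒ W
n=22: can move to 11, which is L ⇒ W
n=23: the only move is to 22(W), a W ⇒ L
n=24: can move to 23, which is L ⇒ W
n=25: the only move is to 24(W), a W ⇒ L
Reading off the rows marked L gives the requested list; there are 11 such values of n.

0, 2, 5, 7, 9, 11, 13, 16, 19, 23, 25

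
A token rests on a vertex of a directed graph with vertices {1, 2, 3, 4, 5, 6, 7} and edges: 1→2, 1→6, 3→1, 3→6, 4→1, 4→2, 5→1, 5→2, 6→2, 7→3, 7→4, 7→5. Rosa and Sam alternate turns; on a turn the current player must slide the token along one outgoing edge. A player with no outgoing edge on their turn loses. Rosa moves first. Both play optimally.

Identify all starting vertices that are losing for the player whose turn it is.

Positions with no move are L. A position that does have a move is losing for the player to move precisely when every available move leads to a winning position for the opponent. Fill in the labels:
Every edge goes from a vertex to one that appears earlier in the order 2, 6, 1, 3, 5, 4, 7, so processing vertices in that order labels each vertex after all of its successors.
2: no outgoing edge → L
6: reaches L-position 2 → W
1: reaches L-position 2 → W
3: only reaches 1(W), 6(W), all W → L
5: reaches L-position 2 → W
4: reaches L-position 2 → W
7: reaches L-position 3 → W
Reading off the rows marked L gives the requested list; there are 2 such vertices.

2, 3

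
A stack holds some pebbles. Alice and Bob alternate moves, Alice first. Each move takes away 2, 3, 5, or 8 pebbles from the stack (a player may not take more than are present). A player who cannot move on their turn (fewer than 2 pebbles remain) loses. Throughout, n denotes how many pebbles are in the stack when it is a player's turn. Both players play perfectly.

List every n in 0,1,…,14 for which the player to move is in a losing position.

0, 1, 7, 11

Label each position W (a win for the player to move) or L (a loss). A position with no legal move is L; any other position is W exactly when some move reaches an L, and L when every move reaches a W.
n=0: no move → L
n=1: no move → L
n=2: →0(L), so W
n=3: →1(L), so W
n=4: →1(L), so W
n=5: →0(L), so W
n=6: →1(L), so W
n=7: →5(W), 4(W), 2(W) — all W, so L
n=8: →0(L), so W
n=9: →7(L), so W
n=10: →7(L), so W
n=11: →9(W), 8(W), 6(W), 3(W) — all W, so L
n=12: →7(L), so W
n=13: →11(L), so W
n=14: →11(L), so W
The losing starting values of n are exactly the entries labelled L in this table (4 of them).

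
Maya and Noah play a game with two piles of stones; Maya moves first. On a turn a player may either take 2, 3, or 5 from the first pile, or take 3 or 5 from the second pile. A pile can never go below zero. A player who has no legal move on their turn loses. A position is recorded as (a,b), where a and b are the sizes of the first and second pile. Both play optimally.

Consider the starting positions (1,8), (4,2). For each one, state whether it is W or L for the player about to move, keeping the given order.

(1,8): L, (4,2): W

Label each position W (a win for the player to move) or L (a loss). A position with no legal move is L; any other position is W exactly when some move reaches an L, and L when every move reaches a W.
No move ever increases a pile, so every position that can arise here has a ≤ 4 and b ≤ 8; it is enough to label the cells with 0 ≤ a ≤ 4 and 0 ≤ b ≤ 8.
Every move lowers a or b (never raises either), so fill the grid row by row in increasing a, and left to right within a row: each cell's successors are then already labelled.
      b=0  b=1  b=2  b=3  b=4  b=5  b=6  b=7  b=8
a=0:    L    L    L    W    W    W    W    W    L
a=1:    L    L    L    W    W    W    W    W    L
a=2:    W    W    W    L    L    L    W    W    W
a=3:    W    W    W    L    L    L    W    W    W
a=4:    W    W    W    W    W    W    L    L    W
Cells with no legal move (terminal, hence L): (0,0), (0,1), (0,2), (1,0), (1,1), (1,2).
The remaining L cells, each justified by listing all of its moves:
(0,8): →(0,5)(W), (0,3)(W) — all W, so L
(1,8): →(1,5)(W), (1,3)(W) — all W, so L
(2,3): →(0,3)(W), (2,0)(W) — all W, so L
(2,4): →(0,4)(W), (2,1)(W) — all W, so L
(2,5): →(0,5)(W), (2,2)(W), (2,0)(W) — all W, so L
(3,3): →(1,3)(W), (0,3)(W), (3,0)(W) — all W, so L
(3,4): →(1,4)(W), (0,4)(W), (3,1)(W) — all W, so L
(3,5): →(1,5)(W), (0,5)(W), (3,2)(W), (3,0)(W) — all W, so L
(4,6): →(2,6)(W), (1,6)(W), (4,3)(W), (4,1)(W) — all W, so L
(4,7): →(2,7)(W), (1,7)(W), (4,4)(W), (4,2)(W) — all W, so L
Every other cell has at least one move into one of the L cells above, so it is W.
(1,8): one of the L cells justified above, so L
(4,2): the move to (1,2) reaches an L cell, so W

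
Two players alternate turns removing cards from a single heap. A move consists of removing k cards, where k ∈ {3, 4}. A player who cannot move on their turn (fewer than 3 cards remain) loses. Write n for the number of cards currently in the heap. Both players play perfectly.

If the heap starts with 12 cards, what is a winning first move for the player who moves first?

Positions with no move are L. A position that does have a move is losing for the player to move precisely when every available move leads to a winning position for the opponent. Fill in the labels:
n=0: no move → L
n=1: no move → L
n=2: no move → L
n=3: →0(L), so W
n=4: →1(L), so W
n=5: →2(L), so W
n=6: →2(L), so W
n=7: →4(W), 3(W) — all W, so L
n=8: →5(W), 4(W) — all W, so L
n=9: →6(W), 5(W) — all W, so L
n=10: →7(L), so W
n=11: →8(L), so W
n=12: →9(L), so W
From 12, the L positions reachable in one move are: 9, 8. Any move reaching one of these is winning.

Remove 3, leaving 9.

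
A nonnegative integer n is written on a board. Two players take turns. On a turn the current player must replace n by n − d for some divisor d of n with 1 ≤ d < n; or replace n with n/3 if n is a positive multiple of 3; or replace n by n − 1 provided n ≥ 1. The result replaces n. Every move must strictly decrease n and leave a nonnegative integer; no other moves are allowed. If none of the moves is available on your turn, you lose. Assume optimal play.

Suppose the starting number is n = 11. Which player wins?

Label each position W (a win for the player to move) or L (a loss). A position with no legal move is L; any other position is W exactly when some move reaches an L, and L when every move reaches a W.
n=0: no move → L
n=1: can move to 0, which is L ⇒ W
n=2: the only move is to 1(W), a W ⇒ L
n=3: can move to 2, which is L ⇒ W
n=4: can move to 2, which is L ⇒ W
n=5: the only move is to 4(W), a W ⇒ L
n=6: can move to 2, which is L ⇒ W
n=7: the only move is to 6(W), a W ⇒ L
n=8: can move to 7, which is L ⇒ W
n=9: moves to 3(W), 6(W), 8(W); every one is W ⇒ L
n=10: can move to 5, which is L ⇒ W
n=11: the only move is to 10(W), a W ⇒ L
The starting position 11 is L: whatever the player to move does, the opponent receives a W position.

The second player wins.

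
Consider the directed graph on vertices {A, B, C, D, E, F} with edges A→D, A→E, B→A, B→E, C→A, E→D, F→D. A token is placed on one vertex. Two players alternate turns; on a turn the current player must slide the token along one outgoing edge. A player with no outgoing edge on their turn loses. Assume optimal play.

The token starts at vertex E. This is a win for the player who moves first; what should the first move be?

Label each position W (a win for the player to move) or L (a loss). A position with no legal move is L; any other position is W exactly when some move reaches an L, and L when every move reaches a W.
Every edge goes from a vertex to one that appears earlier in the order D, E, F, A, B, C, so processing vertices in that order labels each vertex after all of its successors.
D: no outgoing edge → L
E: →D(L), so W
F: →D(L), so W
A: →D(L), so W
B: →A(W), E(W) — all W, so L
C: →A(W) only, which is W, so L
From E, the L positions reachable in one move are: D.

Move to D.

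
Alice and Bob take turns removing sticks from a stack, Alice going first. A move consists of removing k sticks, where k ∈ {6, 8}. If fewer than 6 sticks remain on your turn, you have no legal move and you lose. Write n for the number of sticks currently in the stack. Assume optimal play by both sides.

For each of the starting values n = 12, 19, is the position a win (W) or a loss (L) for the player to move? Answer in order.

Use the standard recursion: the mover loses at a terminal position; elsewhere, the mover wins exactly when some move hands the opponent an L position.
n=0: no move → L
n=1: no move → L
n=2: no move → L
n=3: no move → L
n=4: no move → L
n=5: no move → L
n=6: W (go to 0, an L position)
n=7: W (go to 1, an L position)
n=8: W (go to 2, an L position)
n=9: W (go to 3, an L position)
n=10: W (go to 4, an L position)
n=11: W (go to 5, an L position)
n=12: W (go to 4, an L position)
n=13: W (go to 5, an L position)
n=14: L (options 8(W), 6(W) are all W)
n=15: L (options 9(W), 7(W) are all W)
n=16: L (options 10(W), 8(W) are all W)
n=17: L (options 11(W), 9(W) are all W)
n=18: L (options 12(W), 10(W) are all W)
n=19: L (options 13(W), 11(W) are all W)

12: W, 19: L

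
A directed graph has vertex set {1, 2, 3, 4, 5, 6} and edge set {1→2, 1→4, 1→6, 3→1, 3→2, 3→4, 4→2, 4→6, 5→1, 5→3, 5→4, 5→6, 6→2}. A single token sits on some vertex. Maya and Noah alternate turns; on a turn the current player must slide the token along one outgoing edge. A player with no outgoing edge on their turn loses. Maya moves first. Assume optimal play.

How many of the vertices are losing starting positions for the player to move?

2

Classify positions by backward induction: terminal positions (no move available) are L. From any other position, the mover wins iff some move reaches an L.
Every edge goes from a vertex to one that appears earlier in the order 2, 6, 4, 1, 3, 5, so processing vertices in that order labels each vertex after all of its successors.
2: no outgoing edge → L
6: can move to 2, which is L ⇒ W
4: can move to 2, which is L ⇒ W
1: can move to 2, which is L ⇒ W
3: can move to 2, which is L ⇒ W
5: moves to 3(W), 1(W), 4(W), 6(W); every one is W ⇒ L
The L vertices are 2, 5; that is 2 in all.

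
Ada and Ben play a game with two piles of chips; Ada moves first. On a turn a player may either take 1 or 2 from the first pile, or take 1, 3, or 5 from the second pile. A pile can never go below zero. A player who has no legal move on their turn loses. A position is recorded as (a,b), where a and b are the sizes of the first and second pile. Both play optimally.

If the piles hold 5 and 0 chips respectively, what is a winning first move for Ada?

Positions with no move are L. A position that does have a move is losing for the player to move precisely when every available move leads to a winning position for the opponent. Fill in the labels:
No move ever increases a pile, so every position that can arise here has a ≤ 5 and b ≤ 0; it is enough to label the cells with 0 ≤ a ≤ 5 and 0 ≤ b ≤ 0.
Every move lowers a or b (never raises either), so fill the grid row by row in increasing a, and left to right within a row: each cell's successors are then already labelled.
      b=0
a=0:    L
a=1:    W
a=2:    W
a=3:    L
a=4:    W
a=5:    W
Cells with no legal move (terminal, hence L): (0,0).
The remaining L cells, each justified by listing all of its moves:
(3,0): only reaches (2,0)(W), (1,0)(W), all W → L
Every other cell has at least one move into one of the L cells above, so it is W.
From (5,0), the L positions reachable in one move are: (3,0).

Move to (3,0).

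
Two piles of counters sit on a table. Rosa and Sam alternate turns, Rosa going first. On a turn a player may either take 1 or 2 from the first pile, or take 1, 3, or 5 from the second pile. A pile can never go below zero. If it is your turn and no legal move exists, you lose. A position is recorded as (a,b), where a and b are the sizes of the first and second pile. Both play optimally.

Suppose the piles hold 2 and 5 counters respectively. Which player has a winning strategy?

Compute win/loss labels from the base case upward. A position with no move is L. Any other position is W if it can reach an L in one move, else L.
No move ever increases a pile, so every position that can arise here has a ≤ 2 and b ≤ 5; it is enough to label the cells with 0 ≤ a ≤ 2 and 0 ≤ b ≤ 5.
Every move lowers a or b (never raises either), so fill the grid row by row in increasing a, and left to right within a row: each cell's successors are then already labelled.
      b=0  b=1  b=2  b=3  b=4  b=5
a=0:    L    W    L    W    L    W
a=1:    W    L    W    L    W    L
a=2:    W    W    W    W    W    W
Cells with no legal move (terminal, hence L): (0,0).
The remaining L cells, each justified by listing all of its moves:
(0,2): L (sole option (0,1)(W) is W)
(0,4): L (options (0,3)(W), (0,1)(W) are all W)
(1,1): L (options (0,1)(W), (1,0)(W) are all W)
(1,3): L (options (0,3)(W), (1,2)(W), (1,0)(W) are all W)
(1,5): L (options (0,5)(W), (1,4)(W), (1,2)(W), (1,0)(W) are all W)
Every other cell has at least one move into one of the L cells above, so it is W.
The starting position (2,5) is W: Rosa should move to (1,5), handing over an L position.

Rosa wins.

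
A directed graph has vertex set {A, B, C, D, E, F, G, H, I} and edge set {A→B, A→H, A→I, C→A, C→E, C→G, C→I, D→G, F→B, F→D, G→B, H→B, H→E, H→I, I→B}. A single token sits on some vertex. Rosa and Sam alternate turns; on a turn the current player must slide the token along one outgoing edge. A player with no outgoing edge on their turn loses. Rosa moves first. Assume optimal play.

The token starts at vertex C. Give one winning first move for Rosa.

Move to E.

Use the standard recursion: the mover loses at a terminal position; elsewhere, the mover wins exactly when some move hands the opponent an L position.
Every edge goes from a vertex to one that appears earlier in the order E, B, I, H, G, A, D, C, F, so processing vertices in that order labels each vertex after all of its successors.
E: no outgoing edge → L
B: no outgoing edge → L
I: W (go to B, an L position)
H: W (go to B, an L position)
G: W (go to B, an L position)
A: W (go to B, an L position)
D: L (sole option G(W) is W)
C: W (go to E, an L position)
F: W (go to D, an L position)
From C, the L positions reachable in one move are: E.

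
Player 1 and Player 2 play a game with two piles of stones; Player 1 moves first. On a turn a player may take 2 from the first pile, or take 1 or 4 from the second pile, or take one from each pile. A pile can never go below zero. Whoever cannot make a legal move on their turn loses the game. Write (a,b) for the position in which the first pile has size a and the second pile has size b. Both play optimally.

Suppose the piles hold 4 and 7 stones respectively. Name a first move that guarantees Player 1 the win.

Compute win/loss labels from the base case upward. A position with no move is L. Any other position is W if it can reach an L in one move, else L.
No move ever increases a pile, so every position that can arise here has a ≤ 4 and b ≤ 7; it is enough to label the cells with 0 ≤ a ≤ 4 and 0 ≤ b ≤ 7.
Every move lowers a or b (never raises either), so fill the grid row by row in increasing a, and left to right within a row: each cell's successors are then already labelled.
      b=0  b=1  b=2  b=3  b=4  b=5  b=6  b=7
a=0:    L    W    L    W    W    L    W    L
a=1:    L    W    L    W    W    L    W    L
a=2:    W    W    W    W    L    W    W    W
a=3:    W    L    W    L    W    W    L    W
a=4:    L    W    W    L    W    L    W    W
Cells with no legal move (terminal, hence L): (0,0), (1,0).
The remaining L cells, each justified by listing all of its moves:
(0,2): L (sole option (0,1)(W) is W)
(0,5): L (options (0,4)(W), (0,1)(W) are all W)
(0,7): L (options (0,6)(W), (0,3)(W) are all W)
(1,2): L (options (1,1)(W), (0,1)(W) are all W)
(1,5): L (options (1,4)(W), (1,1)(W), (0,4)(W) are all W)
(1,7): L (options (1,6)(W), (1,3)(W), (0,6)(W) are all W)
(2,4): L (options (0,4)(W), (2,3)(W), (2,0)(W), (1,3)(W) are all W)
(3,1): L (options (1,1)(W), (3,0)(W), (2,0)(W) are all W)
(3,3): L (options (1,3)(W), (3,2)(W), (2,2)(W) are all W)
(3,6): L (options (1,6)(W), (3,5)(W), (3,2)(W), (2,5)(W) are all W)
(4,0): L (sole option (2,0)(W) is W)
(4,3): L (options (2,3)(W), (4,2)(W), (3,2)(W) are all W)
(4,5): L (options (2,5)(W), (4,4)(W), (4,1)(W), (3,4)(W) are all W)
Every other cell has at least one move into one of the L cells above, so it is W.
From (4,7), the L positions reachable in one move are: (4,3), (3,6). Any move reaching one of these is winning.

Move to (4,3).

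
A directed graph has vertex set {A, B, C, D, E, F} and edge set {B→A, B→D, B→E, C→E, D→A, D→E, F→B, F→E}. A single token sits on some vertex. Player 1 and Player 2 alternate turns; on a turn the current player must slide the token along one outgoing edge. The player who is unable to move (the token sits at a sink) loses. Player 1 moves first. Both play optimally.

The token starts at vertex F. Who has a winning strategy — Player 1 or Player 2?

Compute win/loss labels from the base case upward. A position with no move is L. Any other position is W if it can reach an L in one move, else L.
Every edge goes from a vertex to one that appears earlier in the order E, A, D, B, C, F, so processing vertices in that order labels each vertex after all of its successors.
E: no outgoing edge → L
A: no outgoing edge → L
D: reaches L-position A → W
B: reaches L-position A → W
C: reaches L-position E → W
F: reaches L-position E → W
The starting position F is W: Player 1 should move to E, handing over an L position.

Player 1 wins.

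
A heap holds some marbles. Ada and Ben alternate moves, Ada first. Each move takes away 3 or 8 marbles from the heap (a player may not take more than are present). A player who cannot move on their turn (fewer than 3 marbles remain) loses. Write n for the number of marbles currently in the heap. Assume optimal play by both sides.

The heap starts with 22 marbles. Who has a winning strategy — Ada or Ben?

Positions with no move are L. A position that does have a move is losing for the player to move precisely when every available move leads to a winning position for the opponent. Fill in the labels:
n=0: no move → L
n=1: no move → L
n=2: no move → L
n=3: →0(L), so W
n=4: →1(L), so W
n=5: →2(L), so W
n=6: →3(W) only, which is W, so L
n=7: →4(W) only, which is W, so L
n=8: →0(L), so W
n=9: →6(L), so W
n=10: →7(L), so W
n=11: →8(W), 3(W) — all W, so L
n=12: →9(W), 4(W) — all W, so L
n=13: →10(W), 5(W) — all W, so L
n=14: →11(L), so W
n=15: →12(L), so W
n=16: →13(L), so W
n=17: →14(W), 9(W) — all W, so L
n=18: →15(W), 10(W) — all W, so L
n=19: →11(L), so W
n=20: →17(L), so W
n=21: →18(L), so W
n=22: →19(W), 14(W) — all W, so L
The starting position 22 is L: whatever Ada does, the opponent receives a W position.

Ben wins.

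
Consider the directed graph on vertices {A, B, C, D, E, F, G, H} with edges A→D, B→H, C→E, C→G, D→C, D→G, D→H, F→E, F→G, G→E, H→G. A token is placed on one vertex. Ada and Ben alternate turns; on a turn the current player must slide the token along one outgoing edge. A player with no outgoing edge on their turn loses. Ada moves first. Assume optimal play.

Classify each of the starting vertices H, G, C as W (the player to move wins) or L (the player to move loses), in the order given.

Positions with no move are L. A position that does have a move is losing for the player to move precisely when every available move leads to a winning position for the opponent. Fill in the labels:
Every edge goes from a vertex to one that appears earlier in the order E, G, H, F, C, B, D, A, so processing vertices in that order labels each vertex after all of its successors.
E: no outgoing edge → L
G: W (go to E, an L position)
H: L (sole option G(W) is W)
F: W (go to E, an L position)
C: W (go to E, an L position)
B: W (go to H, an L position)
D: W (go to H, an L position)
A: L (sole option D(W) is W)

H: L, G: W, C: W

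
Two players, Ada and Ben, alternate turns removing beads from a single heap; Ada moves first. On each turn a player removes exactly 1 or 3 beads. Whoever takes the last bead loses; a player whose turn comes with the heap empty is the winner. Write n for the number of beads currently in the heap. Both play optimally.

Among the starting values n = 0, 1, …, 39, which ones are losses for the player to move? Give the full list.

1, 3, 5, 7, 9, 11, 13, 15, 17, 19, 21, 23, 25, 27, 29, 31, 33, 35, 37, 39

Positions with no move are W. A position that does have a move is losing for the player to move precisely when every available move leads to a winning position for the opponent. Fill in the labels:
n=0: no move; the opponent has just taken the last bead and therefore loses → W
n=1: →0(W) only, which is W, so L
n=2: →1(L), so W
n=3: →2(W), 0(W) — all W, so L
n=4: →3(L), so W
n=5: →4(W), 2(W) — all W, so L
n=6: →5(L), so W
n=7: →6(W), 4(W) — all W, so L
n=8: →7(L), so W
n=9: →8(W), 6(W) — all W, so L
n=10: →9(L), so W
n=11: →10(W), 8(W) — all W, so L
n=12: →11(L), so W
n=13: →12(W), 10(W) — all W, so L
n=14: →13(L), so W
n=15: →14(W), 12(W) — all W, so L
n=16: →15(L), so W
n=17: →16(W), 14(W) — all W, so L
n=18: →17(L), so W
n=19: →18(W), 16(W) — all W, so L
n=20: →19(L), so W
n=21: →20(W), 18(W) — all W, so L
n=22: →21(L), so W
n=23: →22(W), 20(W) — all W, so L
n=24: →23(L), so W
n=25: →24(W), 22(W) — all W, so L
n=26: →25(L), so W
n=27: →26(W), 24(W) — all W, so L
n=28: →27(L), so W
n=29: →28(W), 26(W) — all W, so L
n=30: →29(L), so W
n=31: →30(W), 28(W) — all W, so L
n=32: →31(L), so W
n=33: →32(W), 30(W) — all W, so L
n=34: →33(L), so W
n=35: →34(W), 32(W) — all W, so L
n=36: →35(L), so W
n=37: →36(W), 34(W) — all W, so L
n=38: →37(L), so W
n=39: →38(W), 36(W) — all W, so L
The losing starting values of n are exactly the entries labelled L in this table (20 of them).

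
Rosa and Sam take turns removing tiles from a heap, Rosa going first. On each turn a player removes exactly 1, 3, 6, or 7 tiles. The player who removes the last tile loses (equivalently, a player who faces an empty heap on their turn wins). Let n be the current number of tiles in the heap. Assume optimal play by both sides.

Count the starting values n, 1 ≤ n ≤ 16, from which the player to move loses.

Work bottom-up. With no move the player to move wins. Otherwise the position is W if at least one move leads to an L position for the opponent, and L if every move leads to a W.
n=0: no move; the opponent has just taken the last tile and therefore loses → W
n=1: →0(W) only, which is W, so L
n=2: →1(L), so W
n=3: →2(W), 0(W) — all W, so L
n=4: →3(L), so W
n=5: →4(W), 2(W) — all W, so L
n=6: →5(L), so W
n=7: →1(L), so W
n=8: →5(L), so W
n=9: →3(L), so W
n=10: →3(L), so W
n=11: →5(L), so W
n=12: →5(L), so W
n=13: →12(W), 10(W), 7(W), 6(W) — all W, so L
n=14: →13(L), so W
n=15: →14(W), 12(W), 9(W), 8(W) — all W, so L
n=16: →15(L), so W
L entries with 1 ≤ n ≤ 16 (the range starts at n=1): n = 1, 3, 5, 13, 15; that makes 5.

5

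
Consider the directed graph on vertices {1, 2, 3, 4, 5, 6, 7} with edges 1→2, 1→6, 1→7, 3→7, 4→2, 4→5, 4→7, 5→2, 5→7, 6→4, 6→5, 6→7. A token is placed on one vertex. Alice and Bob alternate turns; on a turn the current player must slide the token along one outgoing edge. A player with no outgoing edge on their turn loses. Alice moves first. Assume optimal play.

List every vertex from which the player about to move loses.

Use the standard recursion: the mover loses at a terminal position; elsewhere, the mover wins exactly when some move hands the opponent an L position.
Every edge goes from a vertex to one that appears earlier in the order 2, 7, 5, 4, 6, 3, 1, so processing vertices in that order labels each vertex after all of its successors.
2: no outgoing edge → L
7: no outgoing edge → L
5: reaches L-position 7 → W
4: reaches L-position 7 → W
6: reaches L-position 7 → W
3: reaches L-position 7 → W
1: reaches L-position 7 → W
Reading off the rows marked L gives the requested list; there are 2 such vertices.

2, 7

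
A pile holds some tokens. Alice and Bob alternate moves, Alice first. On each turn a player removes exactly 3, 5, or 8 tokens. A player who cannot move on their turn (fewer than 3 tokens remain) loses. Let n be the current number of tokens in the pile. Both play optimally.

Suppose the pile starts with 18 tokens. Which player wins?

Use the standard recursion: the mover loses at a terminal position; elsewhere, the mover wins exactly when some move hands the opponent an L position.
n=0: no move → L
n=1: no move → L
n=2: no move → L
n=3: W (go to 0, an L position)
n=4: W (go to 1, an L position)
n=5: W (go to 2, an L position)
n=6: W (go to 1, an L position)
n=7: W (go to 2, an L position)
n=8: W (go to 0, an L position)
n=9: W (go to 1, an L position)
n=10: W (go to 2, an L position)
n=11: L (options 8(W), 6(W), 3(W) are all W)
n=12: L (options 9(W), 7(W), 4(W) are all W)
n=13: L (options 10(W), 8(W), 5(W) are all W)
n=14: W (go to 11, an L position)
n=15: W (go to 12, an L position)
n=16: W (go to 13, an L position)
n=17: W (go to 12, an L position)
n=18: W (go to 13, an L position)
The starting position 18 is W: Alice should remove 5, leaving 13, handing over an L position.

Alice wins.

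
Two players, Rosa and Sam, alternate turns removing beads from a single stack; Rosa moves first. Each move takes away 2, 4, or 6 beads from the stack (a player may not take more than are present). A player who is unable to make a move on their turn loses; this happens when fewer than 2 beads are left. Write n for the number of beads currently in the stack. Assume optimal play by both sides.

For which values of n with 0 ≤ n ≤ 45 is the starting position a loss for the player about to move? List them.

0, 1, 8, 9, 16, 17, 24, 25, 32, 33, 40, 41

Classify positions by backward induction: terminal positions (no move available) are L. From any other position, the mover wins iff some move reaches an L.
n=0: no move → L
n=1: no move → L
n=2: can move to 0, which is L ⇒ W
n=3: can move to 1, which is L ⇒ W
n=4: can move to 0, which is L ⇒ W
n=5: can move to 1, which is L ⇒ W
n=6: can move to 0, which is L ⇒ W
n=7: can move to 1, which is L ⇒ W
n=8: moves to 6(W), 4(W), 2(W); every one is W ⇒ L
n=9: moves to 7(W), 5(W), 3(W); every one is W ⇒ L
n=10: can move to 8, which is L ⇒ W
n=11: can move to 9, which is L ⇒ W
n=12: can move to 8, which is L ⇒ W
n=13: can move to 9, which is L ⇒ W
n=14: can move to 8, which is L ⇒ W
n=15: can move to 9, which is L ⇒ W
n=16: moves to 14(W), 12(W), 10(W); every one is W ⇒ L
n=17: moves to 15(W), 13(W), 11(W); every one is W ⇒ L
n=18: can move to 16, which is L ⇒ W
n=19: can move to 17, which is L ⇒ W
n=20: can move to 16, which is L ⇒ W
n=21: can move to 17, which is L ⇒ W
n=22: can move to 16, which is L ⇒ W
n=23: can move to 17, which is L ⇒ W
n=24: moves to 22(W), 20(W), 18(W); every one is W ⇒ L
n=25: moves to 23(W), 21(W), 19(W); every one is W ⇒ L
n=26: can move to 24, which is L ⇒ W
n=27: can move to 25, which is L ⇒ W
n=28: can move to 24, which is L ⇒ W
n=29: can move to 25, which is L ⇒ W
n=30: can move to 24, which is L ⇒ W
n=31: can move to 25, which is L ⇒ W
n=32: moves to 30(W), 28(W), 26(W); every one is W ⇒ L
n=33: moves to 31(W), 29(W), 27(W); every one is W ⇒ L
n=34: can move to 32, which is L ⇒ W
n=35: can move to 33, which is L ⇒ W
n=36: can move to 32, which is L ⇒ W
n=37: can move to 33, which is L ⇒ W
n=38: can move to 32, which is L ⇒ W
n=39: can move to 33, which is L ⇒ W
n=40: moves to 38(W), 36(W), 34(W); every one is W ⇒ L
n=41: moves to 39(W), 37(W), 35(W); every one is W ⇒ L
n=42: can move to 40, which is L ⇒ W
n=43: can move to 41, which is L ⇒ W
n=44: can move to 40, which is L ⇒ W
n=45: can move to 41, which is L ⇒ W
The losing starting values of n are exactly the entries labelled L in this table (12 of them).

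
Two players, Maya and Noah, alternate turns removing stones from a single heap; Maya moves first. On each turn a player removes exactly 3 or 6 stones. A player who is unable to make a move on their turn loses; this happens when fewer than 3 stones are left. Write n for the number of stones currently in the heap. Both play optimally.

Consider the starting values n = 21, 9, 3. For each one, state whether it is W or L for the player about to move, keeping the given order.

21: W, 9: L, 3: W

Classify positions by backward induction: terminal positions (no move available) are L. From any other position, the mover wins iff some move reaches an L.
n=0: no move → L
n=1: no move → L
n=2: no move → L
n=3: W (go to 0, an L position)
n=4: W (go to 1, an L position)
n=5: W (go to 2, an L position)
n=6: W (go to 0, an L position)
n=7: W (go to 1, an L position)
n=8: W (go to 2, an L position)
n=9: L (options 6(W), 3(W) are all W)
n=10: L (options 7(W), 4(W) are all W)
n=11: L (options 8(W), 5(W) are all W)
n=12: W (go to 9, an L position)
n=13: W (go to 10, an L position)
n=14: W (go to 11, an L position)
n=15: W (go to 9, an L position)
n=16: W (go to 10, an L position)
n=17: W (go to 11, an L position)
n=18: L (options 15(W), 12(W) are all W)
n=19: L (options 16(W), 13(W) are all W)
n=20: L (options 17(W), 14(W) are all W)
n=21: W (go to 18, an L position)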